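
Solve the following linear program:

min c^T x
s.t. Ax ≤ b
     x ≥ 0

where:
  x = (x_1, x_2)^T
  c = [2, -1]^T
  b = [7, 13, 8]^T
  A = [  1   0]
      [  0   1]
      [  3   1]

Evaluate the objective at each vertex of the feasible region:
  z(0, 0) = 0
  z(2.667, 0) = 5.333
  z(0, 8) = -8  ←
The minimum is at x_1 = 0, x_2 = 8.

x_1 = 0, x_2 = 8, z = -8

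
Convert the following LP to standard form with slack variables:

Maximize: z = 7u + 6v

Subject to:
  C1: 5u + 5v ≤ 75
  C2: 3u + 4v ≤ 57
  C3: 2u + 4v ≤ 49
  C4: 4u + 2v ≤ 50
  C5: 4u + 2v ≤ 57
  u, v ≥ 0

max z = 7u + 6v

s.t.
  5u + 5v + s1 = 75
  3u + 4v + s2 = 57
  2u + 4v + s3 = 49
  4u + 2v + s4 = 50
  4u + 2v + s5 = 57
  u, v, s1, s2, s3, s4, s5 ≥ 0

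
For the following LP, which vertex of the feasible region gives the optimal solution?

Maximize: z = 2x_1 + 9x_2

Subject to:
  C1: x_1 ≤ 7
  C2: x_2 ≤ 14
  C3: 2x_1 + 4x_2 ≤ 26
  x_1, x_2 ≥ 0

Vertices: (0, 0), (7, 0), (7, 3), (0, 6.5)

Evaluate the objective at each vertex of the feasible region:
  z(0, 0) = 0
  z(7, 0) = 14
  z(7, 3) = 41
  z(0, 6.5) = 58.5  ←
The maximum is at x_1 = 0, x_2 = 6.5.

(0, 6.5)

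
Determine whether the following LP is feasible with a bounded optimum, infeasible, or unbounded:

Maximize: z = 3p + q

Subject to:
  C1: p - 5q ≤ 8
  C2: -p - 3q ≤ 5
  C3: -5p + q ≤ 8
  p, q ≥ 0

Unbounded (objective can increase without bound)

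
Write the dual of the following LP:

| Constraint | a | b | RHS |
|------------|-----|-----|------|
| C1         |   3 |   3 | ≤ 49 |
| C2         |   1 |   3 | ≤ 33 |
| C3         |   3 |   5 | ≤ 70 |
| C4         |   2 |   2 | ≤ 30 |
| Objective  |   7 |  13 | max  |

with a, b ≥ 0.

Primal max cᵀx s.t. Ax ≤ b, x ≥ 0  →  Dual min bᵀy s.t. Aᵀy ≥ c, y ≥ 0.

Minimize: z = 49y1 + 33y2 + 70y3 + 30y4

Subject to:
  3y1 + y2 + 3y3 + 2y4 ≥ 7
  3y1 + 3y2 + 5y3 + 2y4 ≥ 13
  y1, y2, y3, y4 ≥ 0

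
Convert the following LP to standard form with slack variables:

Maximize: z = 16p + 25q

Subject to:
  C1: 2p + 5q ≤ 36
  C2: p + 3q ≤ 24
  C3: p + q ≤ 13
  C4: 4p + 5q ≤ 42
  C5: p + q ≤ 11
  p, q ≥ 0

max z = 16p + 25q

s.t.
  2p + 5q + s1 = 36
  p + 3q + s2 = 24
  p + q + s3 = 13
  4p + 5q + s4 = 42
  p + q + s5 = 11
  p, q, s1, s2, s3, s4, s5 ≥ 0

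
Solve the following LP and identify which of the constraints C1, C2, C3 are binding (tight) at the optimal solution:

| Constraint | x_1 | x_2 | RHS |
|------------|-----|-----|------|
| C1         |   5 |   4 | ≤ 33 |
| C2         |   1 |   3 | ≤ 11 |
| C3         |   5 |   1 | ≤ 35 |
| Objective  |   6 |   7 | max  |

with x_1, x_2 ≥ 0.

At x_1 = 5, x_2 = 2, compute slack b - a·x for each constraint:
  C1: 33 − 33 = 0  (binding)
  C2: 11 − 11 = 0  (binding)
  C3: 35 − 27 = 8  (slack)

Optimal: x_1 = 5, x_2 = 2
Binding: C1, C2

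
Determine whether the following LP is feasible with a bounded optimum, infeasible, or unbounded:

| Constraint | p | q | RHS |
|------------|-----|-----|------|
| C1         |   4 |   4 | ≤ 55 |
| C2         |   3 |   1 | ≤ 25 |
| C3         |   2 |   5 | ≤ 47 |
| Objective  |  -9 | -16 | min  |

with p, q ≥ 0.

Feasible with a bounded optimal solution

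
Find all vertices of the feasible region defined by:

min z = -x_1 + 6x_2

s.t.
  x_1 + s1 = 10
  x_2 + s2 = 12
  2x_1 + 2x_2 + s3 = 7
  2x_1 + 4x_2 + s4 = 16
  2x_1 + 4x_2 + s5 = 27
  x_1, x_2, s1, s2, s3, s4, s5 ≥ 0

(0, 0), (3.5, 0), (0, 3.5)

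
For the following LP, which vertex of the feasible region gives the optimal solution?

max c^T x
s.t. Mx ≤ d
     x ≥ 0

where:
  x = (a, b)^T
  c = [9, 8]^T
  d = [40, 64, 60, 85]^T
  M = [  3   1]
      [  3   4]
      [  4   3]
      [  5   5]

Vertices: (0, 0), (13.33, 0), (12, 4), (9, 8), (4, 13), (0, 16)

Evaluate the objective at each vertex of the feasible region:
  z(0, 0) = 0
  z(13.33, 0) = 120
  z(12, 4) = 140
  z(9, 8) = 145  ←
  z(4, 13) = 140
  z(0, 16) = 128
The maximum is at a = 9, b = 8.

(9, 8)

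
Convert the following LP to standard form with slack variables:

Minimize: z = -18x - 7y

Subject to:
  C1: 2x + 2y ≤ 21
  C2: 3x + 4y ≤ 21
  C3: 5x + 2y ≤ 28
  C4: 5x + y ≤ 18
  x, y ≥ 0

min z = -18x - 7y

s.t.
  2x + 2y + s1 = 21
  3x + 4y + s2 = 21
  5x + 2y + s3 = 28
  5x + y + s4 = 18
  x, y, s1, s2, s3, s4 ≥ 0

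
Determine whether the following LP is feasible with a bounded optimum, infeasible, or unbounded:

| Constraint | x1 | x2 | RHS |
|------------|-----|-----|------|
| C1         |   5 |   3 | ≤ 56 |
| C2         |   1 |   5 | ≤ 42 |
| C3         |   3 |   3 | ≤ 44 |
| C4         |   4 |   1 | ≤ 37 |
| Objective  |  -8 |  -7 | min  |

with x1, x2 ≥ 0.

Feasible with a bounded optimal solution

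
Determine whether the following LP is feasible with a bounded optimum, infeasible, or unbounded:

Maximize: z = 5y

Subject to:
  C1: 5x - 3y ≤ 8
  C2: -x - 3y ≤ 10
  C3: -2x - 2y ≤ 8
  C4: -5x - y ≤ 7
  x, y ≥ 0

Unbounded (objective can increase without bound)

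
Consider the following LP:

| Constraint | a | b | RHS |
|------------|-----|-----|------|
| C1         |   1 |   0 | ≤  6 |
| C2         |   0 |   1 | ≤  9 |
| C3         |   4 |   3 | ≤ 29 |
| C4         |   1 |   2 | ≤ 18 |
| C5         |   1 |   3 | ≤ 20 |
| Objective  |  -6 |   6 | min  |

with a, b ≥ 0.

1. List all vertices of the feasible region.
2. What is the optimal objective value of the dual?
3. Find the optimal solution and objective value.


1. (0, 0), (6, 0), (6, 1.667), (3, 5.667), (0, 6.667)
2. -36
3. a = 6, b = 0, z = -36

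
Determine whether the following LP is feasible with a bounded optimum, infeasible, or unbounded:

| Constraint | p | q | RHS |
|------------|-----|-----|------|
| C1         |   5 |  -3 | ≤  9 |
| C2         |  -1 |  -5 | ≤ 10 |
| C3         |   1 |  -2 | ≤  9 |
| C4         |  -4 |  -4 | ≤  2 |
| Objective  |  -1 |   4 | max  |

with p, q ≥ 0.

Unbounded (objective can increase without bound)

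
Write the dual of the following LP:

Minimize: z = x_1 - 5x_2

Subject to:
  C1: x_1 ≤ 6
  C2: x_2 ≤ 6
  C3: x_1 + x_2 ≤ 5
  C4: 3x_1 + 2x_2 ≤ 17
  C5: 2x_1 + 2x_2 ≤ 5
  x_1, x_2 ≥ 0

Primal min cᵀx s.t. Ax ≤ b, x ≥ 0  →  Dual max −bᵀy s.t. Aᵀy ≥ −c, y ≥ 0.

Maximize: z = -6y1 - 6y2 - 5y3 - 17y4 - 5y5

Subject to:
  y1 + y3 + 3y4 + 2y5 ≥ -1
  y2 + y3 + 2y4 + 2y5 ≥ 5
  y1, y2, y3, y4, y5 ≥ 0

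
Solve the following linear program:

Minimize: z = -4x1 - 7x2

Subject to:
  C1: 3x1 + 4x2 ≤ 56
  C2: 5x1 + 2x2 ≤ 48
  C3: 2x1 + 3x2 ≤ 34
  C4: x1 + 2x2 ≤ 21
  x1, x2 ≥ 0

Evaluate the objective at each vertex of the feasible region:
  z(0, 0) = 0
  z(9.6, 0) = -38.4
  z(6.909, 6.727) = -74.73
  z(5, 8) = -76  ←
  z(0, 10.5) = -73.5
The minimum is at x1 = 5, x2 = 8.

x1 = 5, x2 = 8, z = -76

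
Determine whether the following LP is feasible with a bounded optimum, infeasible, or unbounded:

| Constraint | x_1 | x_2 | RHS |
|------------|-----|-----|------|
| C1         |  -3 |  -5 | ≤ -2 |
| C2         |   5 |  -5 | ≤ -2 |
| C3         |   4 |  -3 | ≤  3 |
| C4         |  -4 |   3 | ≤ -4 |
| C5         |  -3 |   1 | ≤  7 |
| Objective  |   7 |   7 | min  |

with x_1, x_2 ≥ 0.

Infeasible (no feasible solution exists)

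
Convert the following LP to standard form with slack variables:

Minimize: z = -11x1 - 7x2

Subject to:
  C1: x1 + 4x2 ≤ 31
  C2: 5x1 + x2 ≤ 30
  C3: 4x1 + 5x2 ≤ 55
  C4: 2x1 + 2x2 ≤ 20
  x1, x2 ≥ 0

min z = -11x1 - 7x2

s.t.
  x1 + 4x2 + s1 = 31
  5x1 + x2 + s2 = 30
  4x1 + 5x2 + s3 = 55
  2x1 + 2x2 + s4 = 20
  x1, x2, s1, s2, s3, s4 ≥ 0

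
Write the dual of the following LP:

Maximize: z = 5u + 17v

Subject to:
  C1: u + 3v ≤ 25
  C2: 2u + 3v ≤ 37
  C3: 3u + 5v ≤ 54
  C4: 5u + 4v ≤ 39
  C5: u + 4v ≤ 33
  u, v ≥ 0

Primal max cᵀx s.t. Ax ≤ b, x ≥ 0  →  Dual min bᵀy s.t. Aᵀy ≥ c, y ≥ 0.

Minimize: z = 25y1 + 37y2 + 54y3 + 39y4 + 33y5

Subject to:
  y1 + 2y2 + 3y3 + 5y4 + y5 ≥ 5
  3y1 + 3y2 + 5y3 + 4y4 + 4y5 ≥ 17
  y1, y2, y3, y4, y5 ≥ 0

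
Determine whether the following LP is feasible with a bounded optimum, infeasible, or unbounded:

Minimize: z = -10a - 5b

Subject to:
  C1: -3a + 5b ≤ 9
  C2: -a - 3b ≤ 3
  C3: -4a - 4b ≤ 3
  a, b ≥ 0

Unbounded (objective can decrease without bound)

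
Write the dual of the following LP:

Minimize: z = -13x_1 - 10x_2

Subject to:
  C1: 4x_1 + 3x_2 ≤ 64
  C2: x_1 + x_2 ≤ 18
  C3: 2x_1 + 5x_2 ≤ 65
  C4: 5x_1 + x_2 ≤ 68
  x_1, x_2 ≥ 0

Primal min cᵀx s.t. Ax ≤ b, x ≥ 0  →  Dual max −bᵀy s.t. Aᵀy ≥ −c, y ≥ 0.

Maximize: z = -64y1 - 18y2 - 65y3 - 68y4

Subject to:
  4y1 + y2 + 2y3 + 5y4 ≥ 13
  3y1 + y2 + 5y3 + y4 ≥ 10
  y1, y2, y3, y4 ≥ 0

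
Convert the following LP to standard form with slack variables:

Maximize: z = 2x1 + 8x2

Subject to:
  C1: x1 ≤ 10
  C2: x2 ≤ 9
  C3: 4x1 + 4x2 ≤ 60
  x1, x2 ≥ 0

max z = 2x1 + 8x2

s.t.
  x1 + s1 = 10
  x2 + s2 = 9
  4x1 + 4x2 + s3 = 60
  x1, x2, s1, s2, s3 ≥ 0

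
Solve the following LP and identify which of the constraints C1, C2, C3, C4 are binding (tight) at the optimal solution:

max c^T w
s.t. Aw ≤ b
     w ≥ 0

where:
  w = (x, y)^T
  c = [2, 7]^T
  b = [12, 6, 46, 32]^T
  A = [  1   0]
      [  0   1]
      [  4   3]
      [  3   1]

At x = 7, y = 6, compute slack b - a·x for each constraint:
  C1: 12 − 7 = 5  (slack)
  C2: 6 − 6 = 0  (binding)
  C3: 46 − 46 = 0  (binding)
  C4: 32 − 27 = 5  (slack)

Optimal: x = 7, y = 6
Binding: C2, C3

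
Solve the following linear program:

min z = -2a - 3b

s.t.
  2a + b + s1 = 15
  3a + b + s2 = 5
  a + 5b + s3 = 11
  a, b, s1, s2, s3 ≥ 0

Evaluate the objective at each vertex of the feasible region:
  z(0, 0) = 0
  z(1.667, 0) = -3.333
  z(1, 2) = -8  ←
  z(0, 2.2) = -6.6
The minimum is at a = 1, b = 2.

a = 1, b = 2, z = -8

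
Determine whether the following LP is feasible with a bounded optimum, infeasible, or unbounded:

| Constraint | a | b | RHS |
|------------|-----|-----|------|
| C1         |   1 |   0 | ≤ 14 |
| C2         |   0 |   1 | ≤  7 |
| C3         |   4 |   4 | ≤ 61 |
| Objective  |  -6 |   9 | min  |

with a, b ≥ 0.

Feasible with a bounded optimal solution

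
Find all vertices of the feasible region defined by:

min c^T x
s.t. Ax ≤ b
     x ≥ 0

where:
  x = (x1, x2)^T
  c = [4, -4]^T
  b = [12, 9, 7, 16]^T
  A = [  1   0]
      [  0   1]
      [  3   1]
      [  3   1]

(0, 0), (2.333, 0), (0, 7)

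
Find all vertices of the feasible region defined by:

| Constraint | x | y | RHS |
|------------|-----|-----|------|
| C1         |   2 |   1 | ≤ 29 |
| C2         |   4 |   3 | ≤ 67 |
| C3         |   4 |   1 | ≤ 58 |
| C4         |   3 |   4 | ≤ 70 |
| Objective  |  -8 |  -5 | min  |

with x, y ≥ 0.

(0, 0), (14.5, 0), (10, 9), (8.286, 11.29), (0, 17.5)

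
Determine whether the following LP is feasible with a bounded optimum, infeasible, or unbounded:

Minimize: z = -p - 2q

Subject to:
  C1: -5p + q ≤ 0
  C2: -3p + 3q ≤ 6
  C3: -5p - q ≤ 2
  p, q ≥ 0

Unbounded (objective can decrease without bound)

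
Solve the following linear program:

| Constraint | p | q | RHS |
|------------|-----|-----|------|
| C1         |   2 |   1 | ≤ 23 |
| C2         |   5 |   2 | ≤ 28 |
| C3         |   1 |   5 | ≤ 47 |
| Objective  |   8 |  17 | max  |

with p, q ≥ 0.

Evaluate the objective at each vertex of the feasible region:
  z(0, 0) = 0
  z(5.6, 0) = 44.8
  z(2, 9) = 169  ←
  z(0, 9.4) = 159.8
The maximum is at p = 2, q = 9.

p = 2, q = 9, z = 169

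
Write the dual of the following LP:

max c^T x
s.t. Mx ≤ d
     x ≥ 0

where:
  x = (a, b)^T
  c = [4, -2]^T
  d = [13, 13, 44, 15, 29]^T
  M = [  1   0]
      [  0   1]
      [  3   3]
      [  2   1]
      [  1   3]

Primal max cᵀx s.t. Ax ≤ b, x ≥ 0  →  Dual min bᵀy s.t. Aᵀy ≥ c, y ≥ 0.

Minimize: z = 13y1 + 13y2 + 44y3 + 15y4 + 29y5

Subject to:
  y1 + 3y3 + 2y4 + y5 ≥ 4
  y2 + 3y3 + y4 + 3y5 ≥ -2
  y1, y2, y3, y4, y5 ≥ 0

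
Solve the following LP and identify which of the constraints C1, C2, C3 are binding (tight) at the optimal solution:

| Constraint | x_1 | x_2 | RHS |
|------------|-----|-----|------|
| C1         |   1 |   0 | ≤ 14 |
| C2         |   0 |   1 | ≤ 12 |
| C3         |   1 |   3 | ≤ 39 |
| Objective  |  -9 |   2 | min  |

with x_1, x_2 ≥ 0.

At x_1 = 14, x_2 = 0, compute slack b - a·x for each constraint:
  C1: 14 − 14 = 0  (binding)
  C2: 12 − 0 = 12  (slack)
  C3: 39 − 14 = 25  (slack)

Optimal: x_1 = 14, x_2 = 0
Binding: C1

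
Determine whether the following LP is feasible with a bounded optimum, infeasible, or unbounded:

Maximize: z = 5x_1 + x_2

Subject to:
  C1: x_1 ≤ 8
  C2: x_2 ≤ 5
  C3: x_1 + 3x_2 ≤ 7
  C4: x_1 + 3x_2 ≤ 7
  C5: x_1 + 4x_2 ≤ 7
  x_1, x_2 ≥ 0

Feasible with a bounded optimal solution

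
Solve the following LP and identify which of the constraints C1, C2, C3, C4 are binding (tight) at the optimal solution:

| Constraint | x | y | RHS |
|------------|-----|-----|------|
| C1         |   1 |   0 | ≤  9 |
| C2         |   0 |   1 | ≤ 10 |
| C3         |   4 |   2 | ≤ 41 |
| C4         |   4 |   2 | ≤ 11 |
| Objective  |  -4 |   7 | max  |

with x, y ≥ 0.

At x = 0, y = 5.5, compute slack b - a·x for each constraint:
  C1: 9 − 0 = 9  (slack)
  C2: 10 − 5.5 = 4.5  (slack)
  C3: 41 − 11 = 30  (slack)
  C4: 11 − 11 = 0  (binding)

Optimal: x = 0, y = 5.5
Binding: C4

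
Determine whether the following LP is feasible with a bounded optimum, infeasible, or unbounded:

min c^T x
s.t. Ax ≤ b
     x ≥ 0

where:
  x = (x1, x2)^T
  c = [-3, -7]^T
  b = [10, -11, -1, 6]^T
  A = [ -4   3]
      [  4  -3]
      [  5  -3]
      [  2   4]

Infeasible (no feasible solution exists)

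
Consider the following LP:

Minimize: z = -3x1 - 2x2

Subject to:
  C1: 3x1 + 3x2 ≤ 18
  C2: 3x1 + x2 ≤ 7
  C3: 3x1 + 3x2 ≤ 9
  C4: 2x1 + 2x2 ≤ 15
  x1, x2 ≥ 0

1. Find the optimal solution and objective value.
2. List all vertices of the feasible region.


1. x1 = 2, x2 = 1, z = -8
2. (0, 0), (2.333, 0), (2, 1), (0, 3)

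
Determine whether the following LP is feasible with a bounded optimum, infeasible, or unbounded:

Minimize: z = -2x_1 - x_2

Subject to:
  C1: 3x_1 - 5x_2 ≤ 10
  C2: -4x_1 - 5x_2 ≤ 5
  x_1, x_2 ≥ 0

Unbounded (objective can decrease without bound)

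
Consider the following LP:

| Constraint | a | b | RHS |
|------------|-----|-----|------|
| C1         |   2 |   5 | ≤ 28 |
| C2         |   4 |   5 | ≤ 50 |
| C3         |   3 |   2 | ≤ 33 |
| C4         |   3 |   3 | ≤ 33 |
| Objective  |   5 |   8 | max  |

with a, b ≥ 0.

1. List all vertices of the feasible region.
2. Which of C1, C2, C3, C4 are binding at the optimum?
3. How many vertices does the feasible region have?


1. (0, 0), (11, 0), (9, 2), (0, 5.6)
2. C1, C4
3. 4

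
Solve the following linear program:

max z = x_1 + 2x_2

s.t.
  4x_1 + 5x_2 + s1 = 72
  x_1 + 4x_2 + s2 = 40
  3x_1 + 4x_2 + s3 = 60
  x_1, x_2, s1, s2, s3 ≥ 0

Evaluate the objective at each vertex of the feasible region:
  z(0, 0) = 0
  z(18, 0) = 18
  z(8, 8) = 24  ←
  z(0, 10) = 20
The maximum is at x_1 = 8, x_2 = 8.

x_1 = 8, x_2 = 8, z = 24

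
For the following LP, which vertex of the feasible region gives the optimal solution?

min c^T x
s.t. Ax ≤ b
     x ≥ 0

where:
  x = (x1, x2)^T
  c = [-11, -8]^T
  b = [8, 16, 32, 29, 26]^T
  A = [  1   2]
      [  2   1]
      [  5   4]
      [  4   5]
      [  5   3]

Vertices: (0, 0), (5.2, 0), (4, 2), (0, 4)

Evaluate the objective at each vertex of the feasible region:
  z(0, 0) = 0
  z(5.2, 0) = -57.2
  z(4, 2) = -60  ←
  z(0, 4) = -32
The minimum is at x1 = 4, x2 = 2.

(4, 2)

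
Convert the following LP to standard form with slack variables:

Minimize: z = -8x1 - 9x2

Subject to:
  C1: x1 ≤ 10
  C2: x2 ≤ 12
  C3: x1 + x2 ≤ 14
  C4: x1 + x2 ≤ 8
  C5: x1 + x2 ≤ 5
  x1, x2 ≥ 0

min z = -8x1 - 9x2

s.t.
  x1 + s1 = 10
  x2 + s2 = 12
  x1 + x2 + s3 = 14
  x1 + x2 + s4 = 8
  x1 + x2 + s5 = 5
  x1, x2, s1, s2, s3, s4, s5 ≥ 0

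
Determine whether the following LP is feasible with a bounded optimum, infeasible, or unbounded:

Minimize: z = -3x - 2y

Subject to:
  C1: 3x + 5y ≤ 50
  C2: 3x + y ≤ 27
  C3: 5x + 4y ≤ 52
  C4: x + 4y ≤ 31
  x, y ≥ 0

Feasible with a bounded optimal solution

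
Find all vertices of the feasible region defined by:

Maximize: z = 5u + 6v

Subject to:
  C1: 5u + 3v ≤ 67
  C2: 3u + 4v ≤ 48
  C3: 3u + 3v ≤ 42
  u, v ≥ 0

(0, 0), (13.4, 0), (12.5, 1.5), (8, 6), (0, 12)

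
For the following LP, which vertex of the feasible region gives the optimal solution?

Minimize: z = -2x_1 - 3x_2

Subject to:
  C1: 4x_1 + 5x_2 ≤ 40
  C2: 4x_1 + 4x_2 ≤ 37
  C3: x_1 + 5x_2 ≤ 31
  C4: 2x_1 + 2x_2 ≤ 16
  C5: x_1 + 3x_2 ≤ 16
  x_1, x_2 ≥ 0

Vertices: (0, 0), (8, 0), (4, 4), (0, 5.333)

Evaluate the objective at each vertex of the feasible region:
  z(0, 0) = 0
  z(8, 0) = -16
  z(4, 4) = -20  ←
  z(0, 5.333) = -16
The minimum is at x_1 = 4, x_2 = 4.

(4, 4)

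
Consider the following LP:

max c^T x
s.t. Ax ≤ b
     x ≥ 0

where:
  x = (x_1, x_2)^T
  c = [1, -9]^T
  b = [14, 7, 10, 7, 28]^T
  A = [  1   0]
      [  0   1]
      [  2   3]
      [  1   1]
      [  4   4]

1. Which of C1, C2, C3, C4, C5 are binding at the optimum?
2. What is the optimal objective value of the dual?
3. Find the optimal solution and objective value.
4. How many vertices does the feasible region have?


1. C3
2. 5
3. x_1 = 5, x_2 = 0, z = 5
4. 3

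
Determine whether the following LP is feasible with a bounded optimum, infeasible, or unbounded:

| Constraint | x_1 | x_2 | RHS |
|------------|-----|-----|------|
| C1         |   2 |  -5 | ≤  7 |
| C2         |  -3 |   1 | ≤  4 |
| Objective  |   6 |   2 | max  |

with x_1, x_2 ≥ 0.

Unbounded (objective can increase without bound)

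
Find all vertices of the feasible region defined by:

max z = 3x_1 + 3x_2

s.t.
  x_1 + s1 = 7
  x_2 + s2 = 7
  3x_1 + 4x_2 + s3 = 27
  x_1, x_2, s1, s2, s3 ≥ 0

(0, 0), (7, 0), (7, 1.5), (0, 6.75)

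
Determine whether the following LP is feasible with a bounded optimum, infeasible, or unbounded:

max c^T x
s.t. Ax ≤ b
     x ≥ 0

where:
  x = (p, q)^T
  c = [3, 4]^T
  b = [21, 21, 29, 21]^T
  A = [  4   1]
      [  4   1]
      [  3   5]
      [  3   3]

Feasible with a bounded optimal solution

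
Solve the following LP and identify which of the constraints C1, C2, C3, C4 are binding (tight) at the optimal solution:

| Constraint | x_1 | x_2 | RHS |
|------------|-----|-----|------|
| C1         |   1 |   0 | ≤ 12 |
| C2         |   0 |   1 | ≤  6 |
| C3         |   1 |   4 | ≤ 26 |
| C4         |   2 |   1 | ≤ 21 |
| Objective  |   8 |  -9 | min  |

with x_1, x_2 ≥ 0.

At x_1 = 0, x_2 = 6, compute slack b - a·x for each constraint:
  C1: 12 − 0 = 12  (slack)
  C2: 6 − 6 = 0  (binding)
  C3: 26 − 24 = 2  (slack)
  C4: 21 − 6 = 15  (slack)

Optimal: x_1 = 0, x_2 = 6
Binding: C2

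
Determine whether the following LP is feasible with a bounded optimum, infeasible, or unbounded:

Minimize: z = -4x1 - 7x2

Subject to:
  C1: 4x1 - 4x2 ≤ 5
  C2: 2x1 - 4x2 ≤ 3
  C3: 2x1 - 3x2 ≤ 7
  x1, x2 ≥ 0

Unbounded (objective can decrease without bound)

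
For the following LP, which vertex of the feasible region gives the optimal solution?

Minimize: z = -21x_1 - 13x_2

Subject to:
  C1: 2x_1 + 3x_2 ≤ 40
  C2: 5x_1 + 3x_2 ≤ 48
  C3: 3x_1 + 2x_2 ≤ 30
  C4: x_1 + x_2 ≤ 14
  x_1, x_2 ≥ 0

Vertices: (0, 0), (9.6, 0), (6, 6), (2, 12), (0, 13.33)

Evaluate the objective at each vertex of the feasible region:
  z(0, 0) = 0
  z(9.6, 0) = -201.6
  z(6, 6) = -204  ←
  z(2, 12) = -198
  z(0, 13.33) = -173.3
The minimum is at x_1 = 6, x_2 = 6.

(6, 6)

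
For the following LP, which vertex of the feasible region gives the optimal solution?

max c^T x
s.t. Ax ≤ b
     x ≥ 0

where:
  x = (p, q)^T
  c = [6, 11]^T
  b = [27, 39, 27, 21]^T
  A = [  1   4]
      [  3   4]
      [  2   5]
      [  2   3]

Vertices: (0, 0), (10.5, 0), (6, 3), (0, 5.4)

Evaluate the objective at each vertex of the feasible region:
  z(0, 0) = 0
  z(10.5, 0) = 63
  z(6, 3) = 69  ←
  z(0, 5.4) = 59.4
The maximum is at p = 6, q = 3.

(6, 3)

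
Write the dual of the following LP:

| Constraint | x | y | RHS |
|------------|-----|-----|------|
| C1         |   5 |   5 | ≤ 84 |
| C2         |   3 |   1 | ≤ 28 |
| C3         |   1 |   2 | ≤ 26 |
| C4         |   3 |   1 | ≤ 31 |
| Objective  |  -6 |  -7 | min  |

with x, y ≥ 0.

Primal min cᵀx s.t. Ax ≤ b, x ≥ 0  →  Dual max −bᵀy s.t. Aᵀy ≥ −c, y ≥ 0.

Maximize: z = -84y1 - 28y2 - 26y3 - 31y4

Subject to:
  5y1 + 3y2 + y3 + 3y4 ≥ 6
  5y1 + y2 + 2y3 + y4 ≥ 7
  y1, y2, y3, y4 ≥ 0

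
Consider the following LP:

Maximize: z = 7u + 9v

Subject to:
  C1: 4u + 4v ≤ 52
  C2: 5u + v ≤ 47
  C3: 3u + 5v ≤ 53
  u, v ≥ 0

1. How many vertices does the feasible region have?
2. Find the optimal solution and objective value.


1. 5
2. u = 6, v = 7, z = 105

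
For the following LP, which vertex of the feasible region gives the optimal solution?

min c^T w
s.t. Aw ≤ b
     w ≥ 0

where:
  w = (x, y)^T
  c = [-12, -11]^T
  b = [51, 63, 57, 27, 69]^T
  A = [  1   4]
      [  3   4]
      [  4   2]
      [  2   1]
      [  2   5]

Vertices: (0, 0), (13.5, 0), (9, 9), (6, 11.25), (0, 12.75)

Evaluate the objective at each vertex of the feasible region:
  z(0, 0) = 0
  z(13.5, 0) = -162
  z(9, 9) = -207  ←
  z(6, 11.25) = -195.8
  z(0, 12.75) = -140.2
The minimum is at x = 9, y = 9.

(9, 9)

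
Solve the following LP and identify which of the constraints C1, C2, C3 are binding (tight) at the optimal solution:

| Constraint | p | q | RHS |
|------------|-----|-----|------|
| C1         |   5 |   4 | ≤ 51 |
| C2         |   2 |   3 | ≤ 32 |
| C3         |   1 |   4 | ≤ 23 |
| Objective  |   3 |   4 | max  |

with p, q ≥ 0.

At p = 7, q = 4, compute slack b - a·x for each constraint:
  C1: 51 − 51 = 0  (binding)
  C2: 32 − 26 = 6  (slack)
  C3: 23 − 23 = 0  (binding)

Optimal: p = 7, q = 4
Binding: C1, C3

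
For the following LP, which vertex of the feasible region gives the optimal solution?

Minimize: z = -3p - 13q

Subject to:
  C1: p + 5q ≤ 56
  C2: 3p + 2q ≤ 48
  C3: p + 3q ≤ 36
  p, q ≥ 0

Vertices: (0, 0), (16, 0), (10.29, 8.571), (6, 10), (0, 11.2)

Evaluate the objective at each vertex of the feasible region:
  z(0, 0) = 0
  z(16, 0) = -48
  z(10.29, 8.571) = -142.3
  z(6, 10) = -148  ←
  z(0, 11.2) = -145.6
The minimum is at p = 6, q = 10.

(6, 10)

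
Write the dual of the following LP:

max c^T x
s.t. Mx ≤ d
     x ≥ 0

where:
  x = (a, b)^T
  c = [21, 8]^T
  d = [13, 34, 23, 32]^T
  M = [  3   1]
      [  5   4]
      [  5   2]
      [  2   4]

Primal max cᵀx s.t. Ax ≤ b, x ≥ 0  →  Dual min bᵀy s.t. Aᵀy ≥ c, y ≥ 0.

Minimize: z = 13y1 + 34y2 + 23y3 + 32y4

Subject to:
  3y1 + 5y2 + 5y3 + 2y4 ≥ 21
  y1 + 4y2 + 2y3 + 4y4 ≥ 8
  y1, y2, y3, y4 ≥ 0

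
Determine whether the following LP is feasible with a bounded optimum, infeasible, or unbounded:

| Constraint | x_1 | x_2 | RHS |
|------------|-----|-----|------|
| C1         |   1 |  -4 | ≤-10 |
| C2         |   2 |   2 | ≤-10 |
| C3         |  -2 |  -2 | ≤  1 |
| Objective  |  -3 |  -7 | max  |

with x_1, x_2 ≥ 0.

Infeasible (no feasible solution exists)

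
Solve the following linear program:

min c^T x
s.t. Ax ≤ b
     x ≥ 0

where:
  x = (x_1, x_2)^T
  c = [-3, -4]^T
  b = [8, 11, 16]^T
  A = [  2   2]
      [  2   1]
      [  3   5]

Evaluate the objective at each vertex of the feasible region:
  z(0, 0) = 0
  z(4, 0) = -12
  z(2, 2) = -14  ←
  z(0, 3.2) = -12.8
The minimum is at x_1 = 2, x_2 = 2.

x_1 = 2, x_2 = 2, z = -14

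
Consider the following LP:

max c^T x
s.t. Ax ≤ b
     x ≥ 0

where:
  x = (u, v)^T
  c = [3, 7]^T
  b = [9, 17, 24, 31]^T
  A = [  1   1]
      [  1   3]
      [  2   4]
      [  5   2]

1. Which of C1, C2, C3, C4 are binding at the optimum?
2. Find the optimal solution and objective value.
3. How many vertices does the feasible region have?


1. C2, C3
2. u = 2, v = 5, z = 41
3. 5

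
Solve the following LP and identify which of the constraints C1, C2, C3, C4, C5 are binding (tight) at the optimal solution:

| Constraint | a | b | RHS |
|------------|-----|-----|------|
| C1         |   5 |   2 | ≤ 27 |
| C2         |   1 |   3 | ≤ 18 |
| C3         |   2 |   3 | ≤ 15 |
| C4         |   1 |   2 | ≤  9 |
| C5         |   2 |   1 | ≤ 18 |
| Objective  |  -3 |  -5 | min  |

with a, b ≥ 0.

At a = 3, b = 3, compute slack b - a·x for each constraint:
  C1: 27 − 21 = 6  (slack)
  C2: 18 − 12 = 6  (slack)
  C3: 15 − 15 = 0  (binding)
  C4: 9 − 9 = 0  (binding)
  C5: 18 − 9 = 9  (slack)

Optimal: a = 3, b = 3
Binding: C3, C4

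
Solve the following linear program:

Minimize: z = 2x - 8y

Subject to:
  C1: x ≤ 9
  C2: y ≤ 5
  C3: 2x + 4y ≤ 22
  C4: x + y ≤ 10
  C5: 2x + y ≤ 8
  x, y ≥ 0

Evaluate the objective at each vertex of the feasible region:
  z(0, 0) = 0
  z(4, 0) = 8
  z(1.667, 4.667) = -34
  z(1, 5) = -38
  z(0, 5) = -40  ←
The minimum is at x = 0, y = 5.

x = 0, y = 5, z = -40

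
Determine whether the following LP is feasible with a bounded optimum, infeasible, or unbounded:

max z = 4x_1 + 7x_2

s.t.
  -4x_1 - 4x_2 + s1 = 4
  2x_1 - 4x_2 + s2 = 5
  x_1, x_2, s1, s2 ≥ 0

Unbounded (objective can increase without bound)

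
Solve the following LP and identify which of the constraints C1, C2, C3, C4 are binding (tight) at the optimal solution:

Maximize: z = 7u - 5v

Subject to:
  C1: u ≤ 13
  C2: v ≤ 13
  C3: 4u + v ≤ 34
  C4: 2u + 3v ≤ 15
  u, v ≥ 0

At u = 7.5, v = 0, compute slack b - a·x for each constraint:
  C1: 13 − 7.5 = 5.5  (slack)
  C2: 13 − 0 = 13  (slack)
  C3: 34 − 30 = 4  (slack)
  C4: 15 − 15 = 0  (binding)

Optimal: u = 7.5, v = 0
Binding: C4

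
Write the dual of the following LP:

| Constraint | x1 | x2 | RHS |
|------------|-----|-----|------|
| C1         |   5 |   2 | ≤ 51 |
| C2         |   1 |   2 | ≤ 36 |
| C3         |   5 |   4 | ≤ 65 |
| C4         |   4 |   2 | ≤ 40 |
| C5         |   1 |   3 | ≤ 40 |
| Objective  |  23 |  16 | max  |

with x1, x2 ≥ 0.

Primal max cᵀx s.t. Ax ≤ b, x ≥ 0  →  Dual min bᵀy s.t. Aᵀy ≥ c, y ≥ 0.

Minimize: z = 51y1 + 36y2 + 65y3 + 40y4 + 40y5

Subject to:
  5y1 + y2 + 5y3 + 4y4 + y5 ≥ 23
  2y1 + 2y2 + 4y3 + 2y4 + 3y5 ≥ 16
  y1, y2, y3, y4, y5 ≥ 0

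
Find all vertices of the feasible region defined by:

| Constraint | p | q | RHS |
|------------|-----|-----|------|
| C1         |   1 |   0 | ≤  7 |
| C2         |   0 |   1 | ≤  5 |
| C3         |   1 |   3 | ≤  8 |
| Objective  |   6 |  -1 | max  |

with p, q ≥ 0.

(0, 0), (7, 0), (7, 0.3333), (0, 2.667)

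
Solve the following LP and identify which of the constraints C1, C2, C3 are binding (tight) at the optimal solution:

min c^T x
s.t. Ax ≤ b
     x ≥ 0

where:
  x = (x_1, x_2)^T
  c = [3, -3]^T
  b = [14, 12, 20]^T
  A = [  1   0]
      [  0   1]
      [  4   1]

At x_1 = 0, x_2 = 12, compute slack b - a·x for each constraint:
  C1: 14 − 0 = 14  (slack)
  C2: 12 − 12 = 0  (binding)
  C3: 20 − 12 = 8  (slack)

Optimal: x_1 = 0, x_2 = 12
Binding: C2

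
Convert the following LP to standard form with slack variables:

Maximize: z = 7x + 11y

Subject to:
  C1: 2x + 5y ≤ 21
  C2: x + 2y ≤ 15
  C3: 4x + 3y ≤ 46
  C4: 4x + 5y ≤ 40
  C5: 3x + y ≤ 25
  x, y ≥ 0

max z = 7x + 11y

s.t.
  2x + 5y + s1 = 21
  x + 2y + s2 = 15
  4x + 3y + s3 = 46
  4x + 5y + s4 = 40
  3x + y + s5 = 25
  x, y, s1, s2, s3, s4, s5 ≥ 0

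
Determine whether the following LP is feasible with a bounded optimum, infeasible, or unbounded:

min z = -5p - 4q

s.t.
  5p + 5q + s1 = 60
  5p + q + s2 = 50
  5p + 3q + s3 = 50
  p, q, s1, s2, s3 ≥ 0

Feasible with a bounded optimal solution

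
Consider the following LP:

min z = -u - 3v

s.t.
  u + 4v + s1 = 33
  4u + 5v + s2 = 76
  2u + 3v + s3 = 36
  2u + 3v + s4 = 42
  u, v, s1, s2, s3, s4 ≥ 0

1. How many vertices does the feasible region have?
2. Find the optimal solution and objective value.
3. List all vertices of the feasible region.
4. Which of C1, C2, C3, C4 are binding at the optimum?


1. 4
2. u = 9, v = 6, z = -27
3. (0, 0), (18, 0), (9, 6), (0, 8.25)
4. C1, C3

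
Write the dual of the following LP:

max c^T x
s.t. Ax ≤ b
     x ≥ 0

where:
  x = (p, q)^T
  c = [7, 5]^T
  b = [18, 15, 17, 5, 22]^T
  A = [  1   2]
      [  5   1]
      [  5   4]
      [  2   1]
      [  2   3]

Primal max cᵀx s.t. Ax ≤ b, x ≥ 0  →  Dual min bᵀy s.t. Aᵀy ≥ c, y ≥ 0.

Minimize: z = 18y1 + 15y2 + 17y3 + 5y4 + 22y5

Subject to:
  y1 + 5y2 + 5y3 + 2y4 + 2y5 ≥ 7
  2y1 + y2 + 4y3 + y4 + 3y5 ≥ 5
  y1, y2, y3, y4, y5 ≥ 0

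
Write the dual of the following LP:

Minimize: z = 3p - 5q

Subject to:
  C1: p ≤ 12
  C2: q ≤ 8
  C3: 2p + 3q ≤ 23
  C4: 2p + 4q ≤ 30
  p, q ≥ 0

Primal min cᵀx s.t. Ax ≤ b, x ≥ 0  →  Dual max −bᵀy s.t. Aᵀy ≥ −c, y ≥ 0.

Maximize: z = -12y1 - 8y2 - 23y3 - 30y4

Subject to:
  y1 + 2y3 + 2y4 ≥ -3
  y2 + 3y3 + 4y4 ≥ 5
  y1, y2, y3, y4 ≥ 0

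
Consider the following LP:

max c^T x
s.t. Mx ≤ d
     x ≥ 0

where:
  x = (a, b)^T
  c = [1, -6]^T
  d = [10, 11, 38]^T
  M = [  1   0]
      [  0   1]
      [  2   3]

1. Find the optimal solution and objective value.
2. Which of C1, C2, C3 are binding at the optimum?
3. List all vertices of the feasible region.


1. a = 10, b = 0, z = 10
2. C1
3. (0, 0), (10, 0), (10, 6), (2.5, 11), (0, 11)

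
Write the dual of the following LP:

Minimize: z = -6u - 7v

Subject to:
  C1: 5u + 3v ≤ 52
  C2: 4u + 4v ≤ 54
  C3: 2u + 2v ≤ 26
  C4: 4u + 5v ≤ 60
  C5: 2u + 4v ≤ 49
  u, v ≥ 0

Primal min cᵀx s.t. Ax ≤ b, x ≥ 0  →  Dual max −bᵀy s.t. Aᵀy ≥ −c, y ≥ 0.

Maximize: z = -52y1 - 54y2 - 26y3 - 60y4 - 49y5

Subject to:
  5y1 + 4y2 + 2y3 + 4y4 + 2y5 ≥ 6
  3y1 + 4y2 + 2y3 + 5y4 + 4y5 ≥ 7
  y1, y2, y3, y4, y5 ≥ 0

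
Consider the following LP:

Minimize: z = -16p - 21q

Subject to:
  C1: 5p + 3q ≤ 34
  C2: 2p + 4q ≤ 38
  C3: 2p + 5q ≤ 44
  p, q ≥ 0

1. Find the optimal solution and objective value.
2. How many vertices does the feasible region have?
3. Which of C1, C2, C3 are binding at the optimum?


1. p = 2, q = 8, z = -200
2. 4
3. C1, C3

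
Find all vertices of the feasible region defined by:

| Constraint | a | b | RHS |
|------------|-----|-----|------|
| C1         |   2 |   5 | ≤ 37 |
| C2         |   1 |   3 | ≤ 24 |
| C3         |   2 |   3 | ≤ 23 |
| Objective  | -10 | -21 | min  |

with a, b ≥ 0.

(0, 0), (11.5, 0), (1, 7), (0, 7.4)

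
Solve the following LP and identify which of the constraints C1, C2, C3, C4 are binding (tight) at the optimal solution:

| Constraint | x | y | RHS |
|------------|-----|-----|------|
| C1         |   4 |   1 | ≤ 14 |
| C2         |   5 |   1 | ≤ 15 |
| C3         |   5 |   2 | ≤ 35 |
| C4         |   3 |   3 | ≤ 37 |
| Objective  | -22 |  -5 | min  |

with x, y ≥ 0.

At x = 1, y = 10, compute slack b - a·x for each constraint:
  C1: 14 − 14 = 0  (binding)
  C2: 15 − 15 = 0  (binding)
  C3: 35 − 25 = 10  (slack)
  C4: 37 − 33 = 4  (slack)

Optimal: x = 1, y = 10
Binding: C1, C2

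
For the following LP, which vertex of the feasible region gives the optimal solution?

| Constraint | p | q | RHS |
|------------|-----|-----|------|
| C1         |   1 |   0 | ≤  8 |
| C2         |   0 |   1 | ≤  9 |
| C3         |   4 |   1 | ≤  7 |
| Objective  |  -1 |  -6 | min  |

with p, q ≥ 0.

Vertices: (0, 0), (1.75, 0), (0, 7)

Evaluate the objective at each vertex of the feasible region:
  z(0, 0) = 0
  z(1.75, 0) = -1.75
  z(0, 7) = -42  ←
The minimum is at p = 0, q = 7.

(0, 7)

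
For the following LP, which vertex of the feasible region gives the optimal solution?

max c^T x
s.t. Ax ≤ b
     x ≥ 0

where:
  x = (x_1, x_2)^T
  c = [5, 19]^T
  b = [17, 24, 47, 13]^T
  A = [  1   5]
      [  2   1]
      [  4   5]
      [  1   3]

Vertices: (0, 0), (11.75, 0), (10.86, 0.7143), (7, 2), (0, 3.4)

Evaluate the objective at each vertex of the feasible region:
  z(0, 0) = 0
  z(11.75, 0) = 58.75
  z(10.86, 0.7143) = 67.86
  z(7, 2) = 73  ←
  z(0, 3.4) = 64.6
The maximum is at x_1 = 7, x_2 = 2.

(7, 2)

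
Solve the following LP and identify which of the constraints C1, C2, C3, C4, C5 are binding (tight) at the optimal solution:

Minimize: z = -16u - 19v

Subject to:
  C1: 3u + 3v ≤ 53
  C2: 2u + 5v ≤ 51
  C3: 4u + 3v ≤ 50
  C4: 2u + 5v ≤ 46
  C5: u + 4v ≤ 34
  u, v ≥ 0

At u = 8, v = 6, compute slack b - a·x for each constraint:
  C1: 53 − 42 = 11  (slack)
  C2: 51 − 46 = 5  (slack)
  C3: 50 − 50 = 0  (binding)
  C4: 46 − 46 = 0  (binding)
  C5: 34 − 32 = 2  (slack)

Optimal: u = 8, v = 6
Binding: C3, C4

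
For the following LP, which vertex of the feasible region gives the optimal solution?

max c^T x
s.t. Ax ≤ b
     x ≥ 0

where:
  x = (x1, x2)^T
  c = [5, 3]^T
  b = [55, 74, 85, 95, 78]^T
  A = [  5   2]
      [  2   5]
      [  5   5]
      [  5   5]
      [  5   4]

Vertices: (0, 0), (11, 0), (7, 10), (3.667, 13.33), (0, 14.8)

Evaluate the objective at each vertex of the feasible region:
  z(0, 0) = 0
  z(11, 0) = 55
  z(7, 10) = 65  ←
  z(3.667, 13.33) = 58.33
  z(0, 14.8) = 44.4
The maximum is at x1 = 7, x2 = 10.

(7, 10)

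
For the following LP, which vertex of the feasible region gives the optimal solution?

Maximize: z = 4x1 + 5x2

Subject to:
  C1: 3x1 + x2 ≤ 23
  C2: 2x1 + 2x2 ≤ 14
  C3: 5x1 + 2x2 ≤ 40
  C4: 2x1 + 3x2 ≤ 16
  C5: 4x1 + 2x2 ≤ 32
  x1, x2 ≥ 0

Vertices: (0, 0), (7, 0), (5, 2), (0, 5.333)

Evaluate the objective at each vertex of the feasible region:
  z(0, 0) = 0
  z(7, 0) = 28
  z(5, 2) = 30  ←
  z(0, 5.333) = 26.67
The maximum is at x1 = 5, x2 = 2.

(5, 2)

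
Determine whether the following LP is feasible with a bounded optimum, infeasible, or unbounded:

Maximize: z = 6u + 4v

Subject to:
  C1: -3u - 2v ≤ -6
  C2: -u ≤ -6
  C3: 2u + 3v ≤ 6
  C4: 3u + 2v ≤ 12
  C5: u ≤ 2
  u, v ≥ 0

Infeasible (no feasible solution exists)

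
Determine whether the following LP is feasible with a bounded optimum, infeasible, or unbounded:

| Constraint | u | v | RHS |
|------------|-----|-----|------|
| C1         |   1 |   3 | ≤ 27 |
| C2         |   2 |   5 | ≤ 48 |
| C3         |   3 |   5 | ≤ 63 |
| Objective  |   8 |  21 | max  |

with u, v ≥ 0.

Feasible with a bounded optimal solution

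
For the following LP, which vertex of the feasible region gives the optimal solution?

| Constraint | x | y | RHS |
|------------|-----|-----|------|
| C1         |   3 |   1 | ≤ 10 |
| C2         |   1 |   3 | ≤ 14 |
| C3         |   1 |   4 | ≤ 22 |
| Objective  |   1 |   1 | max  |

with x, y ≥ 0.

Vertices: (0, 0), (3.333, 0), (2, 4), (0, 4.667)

Evaluate the objective at each vertex of the feasible region:
  z(0, 0) = 0
  z(3.333, 0) = 3.333
  z(2, 4) = 6  ←
  z(0, 4.667) = 4.667
The maximum is at x = 2, y = 4.

(2, 4)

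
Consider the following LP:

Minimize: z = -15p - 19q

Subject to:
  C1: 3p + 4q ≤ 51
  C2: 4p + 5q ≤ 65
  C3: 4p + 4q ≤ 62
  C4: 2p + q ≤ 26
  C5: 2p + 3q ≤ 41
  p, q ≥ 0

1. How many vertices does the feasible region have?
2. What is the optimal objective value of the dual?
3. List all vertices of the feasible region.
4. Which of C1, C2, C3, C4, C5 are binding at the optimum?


1. 5
2. -246
3. (0, 0), (13, 0), (10.83, 4.333), (5, 9), (0, 12.75)
4. C1, C2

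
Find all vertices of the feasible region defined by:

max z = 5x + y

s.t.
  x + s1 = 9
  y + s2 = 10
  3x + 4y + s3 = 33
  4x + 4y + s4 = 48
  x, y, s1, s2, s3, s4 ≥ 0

(0, 0), (9, 0), (9, 1.5), (0, 8.25)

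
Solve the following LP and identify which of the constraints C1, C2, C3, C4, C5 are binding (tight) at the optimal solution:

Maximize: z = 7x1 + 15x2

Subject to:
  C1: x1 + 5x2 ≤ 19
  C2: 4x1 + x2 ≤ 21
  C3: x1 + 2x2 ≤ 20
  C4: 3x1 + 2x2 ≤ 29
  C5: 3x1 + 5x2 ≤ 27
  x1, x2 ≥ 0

At x1 = 4, x2 = 3, compute slack b - a·x for each constraint:
  C1: 19 − 19 = 0  (binding)
  C2: 21 − 19 = 2  (slack)
  C3: 20 − 10 = 10  (slack)
  C4: 29 − 18 = 11  (slack)
  C5: 27 − 27 = 0  (binding)

Optimal: x1 = 4, x2 = 3
Binding: C1, C5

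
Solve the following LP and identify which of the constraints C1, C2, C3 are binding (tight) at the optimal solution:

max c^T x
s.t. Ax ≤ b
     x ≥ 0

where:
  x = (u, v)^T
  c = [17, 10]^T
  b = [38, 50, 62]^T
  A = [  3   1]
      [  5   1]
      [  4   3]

At u = 8, v = 10, compute slack b - a·x for each constraint:
  C1: 38 − 34 = 4  (slack)
  C2: 50 − 50 = 0  (binding)
  C3: 62 − 62 = 0  (binding)

Optimal: u = 8, v = 10
Binding: C2, C3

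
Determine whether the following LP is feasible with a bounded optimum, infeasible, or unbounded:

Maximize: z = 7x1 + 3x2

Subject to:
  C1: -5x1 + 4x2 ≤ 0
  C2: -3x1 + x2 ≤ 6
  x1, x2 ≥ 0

Unbounded (objective can increase without bound)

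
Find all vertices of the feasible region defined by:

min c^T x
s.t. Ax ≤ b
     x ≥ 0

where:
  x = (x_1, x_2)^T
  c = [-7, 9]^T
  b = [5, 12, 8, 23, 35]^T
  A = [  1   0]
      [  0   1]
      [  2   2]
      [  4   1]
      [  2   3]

(0, 0), (4, 0), (0, 4)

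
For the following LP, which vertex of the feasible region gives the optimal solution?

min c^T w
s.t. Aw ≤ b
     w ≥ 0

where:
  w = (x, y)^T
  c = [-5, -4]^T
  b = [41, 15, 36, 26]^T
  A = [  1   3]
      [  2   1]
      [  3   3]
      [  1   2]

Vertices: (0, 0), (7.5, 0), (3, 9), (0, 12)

Evaluate the objective at each vertex of the feasible region:
  z(0, 0) = 0
  z(7.5, 0) = -37.5
  z(3, 9) = -51  ←
  z(0, 12) = -48
The minimum is at x = 3, y = 9.

(3, 9)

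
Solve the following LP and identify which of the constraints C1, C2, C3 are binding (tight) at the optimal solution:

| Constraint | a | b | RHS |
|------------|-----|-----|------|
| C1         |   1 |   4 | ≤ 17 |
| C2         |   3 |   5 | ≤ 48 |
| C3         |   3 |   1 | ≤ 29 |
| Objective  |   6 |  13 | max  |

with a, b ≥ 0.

At a = 9, b = 2, compute slack b - a·x for each constraint:
  C1: 17 − 17 = 0  (binding)
  C2: 48 − 37 = 11  (slack)
  C3: 29 − 29 = 0  (binding)

Optimal: a = 9, b = 2
Binding: C1, C3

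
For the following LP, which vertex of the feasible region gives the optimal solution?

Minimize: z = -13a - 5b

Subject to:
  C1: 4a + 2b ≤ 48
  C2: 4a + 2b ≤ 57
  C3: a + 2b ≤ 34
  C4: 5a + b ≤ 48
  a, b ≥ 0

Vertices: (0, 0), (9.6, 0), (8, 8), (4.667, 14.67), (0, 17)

Evaluate the objective at each vertex of the feasible region:
  z(0, 0) = 0
  z(9.6, 0) = -124.8
  z(8, 8) = -144  ←
  z(4.667, 14.67) = -134
  z(0, 17) = -85
The minimum is at a = 8, b = 8.

(8, 8)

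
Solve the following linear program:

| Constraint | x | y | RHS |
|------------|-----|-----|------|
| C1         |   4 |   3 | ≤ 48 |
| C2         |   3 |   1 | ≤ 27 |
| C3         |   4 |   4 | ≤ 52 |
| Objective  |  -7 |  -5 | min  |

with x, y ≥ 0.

Evaluate the objective at each vertex of the feasible region:
  z(0, 0) = 0
  z(9, 0) = -63
  z(7, 6) = -79  ←
  z(0, 13) = -65
The minimum is at x = 7, y = 6.

x = 7, y = 6, z = -79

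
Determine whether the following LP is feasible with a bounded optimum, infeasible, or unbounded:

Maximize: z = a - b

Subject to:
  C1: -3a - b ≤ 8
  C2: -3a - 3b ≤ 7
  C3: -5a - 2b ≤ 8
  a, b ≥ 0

Unbounded (objective can increase without bound)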